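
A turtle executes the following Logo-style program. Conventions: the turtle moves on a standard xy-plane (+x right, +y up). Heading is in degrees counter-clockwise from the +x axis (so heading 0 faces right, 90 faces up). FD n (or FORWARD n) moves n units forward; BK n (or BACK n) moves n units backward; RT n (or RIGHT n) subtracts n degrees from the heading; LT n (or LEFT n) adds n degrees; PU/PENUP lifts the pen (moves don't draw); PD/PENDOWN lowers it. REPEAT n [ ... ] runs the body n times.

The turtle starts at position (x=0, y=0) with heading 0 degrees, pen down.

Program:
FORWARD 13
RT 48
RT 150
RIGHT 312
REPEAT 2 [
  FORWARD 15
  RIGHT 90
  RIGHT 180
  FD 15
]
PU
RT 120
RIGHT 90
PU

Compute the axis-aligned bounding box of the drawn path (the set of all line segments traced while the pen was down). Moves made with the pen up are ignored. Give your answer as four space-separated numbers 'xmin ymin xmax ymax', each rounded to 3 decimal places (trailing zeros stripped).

Executing turtle program step by step:
Start: pos=(0,0), heading=0, pen down
FD 13: (0,0) -> (13,0) [heading=0, draw]
RT 48: heading 0 -> 312
RT 150: heading 312 -> 162
RT 312: heading 162 -> 210
REPEAT 2 [
  -- iteration 1/2 --
  FD 15: (13,0) -> (0.01,-7.5) [heading=210, draw]
  RT 90: heading 210 -> 120
  RT 180: heading 120 -> 300
  FD 15: (0.01,-7.5) -> (7.51,-20.49) [heading=300, draw]
  -- iteration 2/2 --
  FD 15: (7.51,-20.49) -> (15.01,-33.481) [heading=300, draw]
  RT 90: heading 300 -> 210
  RT 180: heading 210 -> 30
  FD 15: (15.01,-33.481) -> (28,-25.981) [heading=30, draw]
]
PU: pen up
RT 120: heading 30 -> 270
RT 90: heading 270 -> 180
PU: pen up
Final: pos=(28,-25.981), heading=180, 5 segment(s) drawn

Segment endpoints: x in {0, 0.01, 7.51, 13, 15.01, 28}, y in {-33.481, -25.981, -20.49, -7.5, 0}
xmin=0, ymin=-33.481, xmax=28, ymax=0

Answer: 0 -33.481 28 0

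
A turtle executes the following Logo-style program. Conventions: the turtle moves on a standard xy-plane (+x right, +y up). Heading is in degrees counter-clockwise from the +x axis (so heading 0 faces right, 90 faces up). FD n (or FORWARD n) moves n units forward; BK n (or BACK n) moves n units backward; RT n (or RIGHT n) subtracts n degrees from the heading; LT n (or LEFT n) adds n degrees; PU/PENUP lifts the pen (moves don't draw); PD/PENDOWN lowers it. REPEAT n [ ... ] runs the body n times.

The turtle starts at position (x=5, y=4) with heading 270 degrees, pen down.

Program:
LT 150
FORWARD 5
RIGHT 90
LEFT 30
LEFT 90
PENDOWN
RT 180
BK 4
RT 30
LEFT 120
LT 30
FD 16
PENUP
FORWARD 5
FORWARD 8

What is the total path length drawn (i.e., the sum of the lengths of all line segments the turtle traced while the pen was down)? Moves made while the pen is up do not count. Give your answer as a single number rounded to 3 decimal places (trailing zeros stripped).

Executing turtle program step by step:
Start: pos=(5,4), heading=270, pen down
LT 150: heading 270 -> 60
FD 5: (5,4) -> (7.5,8.33) [heading=60, draw]
RT 90: heading 60 -> 330
LT 30: heading 330 -> 0
LT 90: heading 0 -> 90
PD: pen down
RT 180: heading 90 -> 270
BK 4: (7.5,8.33) -> (7.5,12.33) [heading=270, draw]
RT 30: heading 270 -> 240
LT 120: heading 240 -> 0
LT 30: heading 0 -> 30
FD 16: (7.5,12.33) -> (21.356,20.33) [heading=30, draw]
PU: pen up
FD 5: (21.356,20.33) -> (25.687,22.83) [heading=30, move]
FD 8: (25.687,22.83) -> (32.615,26.83) [heading=30, move]
Final: pos=(32.615,26.83), heading=30, 3 segment(s) drawn

Segment lengths:
  seg 1: (5,4) -> (7.5,8.33), length = 5
  seg 2: (7.5,8.33) -> (7.5,12.33), length = 4
  seg 3: (7.5,12.33) -> (21.356,20.33), length = 16
Total = 25

Answer: 25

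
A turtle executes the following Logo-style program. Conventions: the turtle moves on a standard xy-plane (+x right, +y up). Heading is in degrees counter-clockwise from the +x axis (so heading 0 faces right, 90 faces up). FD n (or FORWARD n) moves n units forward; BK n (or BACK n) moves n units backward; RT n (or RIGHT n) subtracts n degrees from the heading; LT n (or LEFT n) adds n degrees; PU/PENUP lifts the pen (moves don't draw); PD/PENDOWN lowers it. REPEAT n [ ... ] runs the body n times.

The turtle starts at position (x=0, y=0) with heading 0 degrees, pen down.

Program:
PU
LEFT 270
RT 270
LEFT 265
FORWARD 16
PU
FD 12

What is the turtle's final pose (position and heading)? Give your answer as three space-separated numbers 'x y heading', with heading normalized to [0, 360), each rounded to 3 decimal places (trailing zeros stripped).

Executing turtle program step by step:
Start: pos=(0,0), heading=0, pen down
PU: pen up
LT 270: heading 0 -> 270
RT 270: heading 270 -> 0
LT 265: heading 0 -> 265
FD 16: (0,0) -> (-1.394,-15.939) [heading=265, move]
PU: pen up
FD 12: (-1.394,-15.939) -> (-2.44,-27.893) [heading=265, move]
Final: pos=(-2.44,-27.893), heading=265, 0 segment(s) drawn

Answer: -2.44 -27.893 265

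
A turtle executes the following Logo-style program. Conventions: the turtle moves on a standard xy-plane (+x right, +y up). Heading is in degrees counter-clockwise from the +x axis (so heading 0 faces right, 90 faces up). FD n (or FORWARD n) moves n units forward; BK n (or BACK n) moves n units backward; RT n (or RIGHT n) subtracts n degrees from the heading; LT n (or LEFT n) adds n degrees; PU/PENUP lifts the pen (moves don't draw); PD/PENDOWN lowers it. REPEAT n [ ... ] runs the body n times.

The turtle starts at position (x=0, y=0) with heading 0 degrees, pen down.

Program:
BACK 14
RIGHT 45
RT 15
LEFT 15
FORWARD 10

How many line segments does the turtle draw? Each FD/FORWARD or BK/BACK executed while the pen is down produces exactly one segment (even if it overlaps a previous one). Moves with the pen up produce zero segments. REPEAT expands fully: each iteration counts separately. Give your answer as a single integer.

Answer: 2

Derivation:
Executing turtle program step by step:
Start: pos=(0,0), heading=0, pen down
BK 14: (0,0) -> (-14,0) [heading=0, draw]
RT 45: heading 0 -> 315
RT 15: heading 315 -> 300
LT 15: heading 300 -> 315
FD 10: (-14,0) -> (-6.929,-7.071) [heading=315, draw]
Final: pos=(-6.929,-7.071), heading=315, 2 segment(s) drawn
Segments drawn: 2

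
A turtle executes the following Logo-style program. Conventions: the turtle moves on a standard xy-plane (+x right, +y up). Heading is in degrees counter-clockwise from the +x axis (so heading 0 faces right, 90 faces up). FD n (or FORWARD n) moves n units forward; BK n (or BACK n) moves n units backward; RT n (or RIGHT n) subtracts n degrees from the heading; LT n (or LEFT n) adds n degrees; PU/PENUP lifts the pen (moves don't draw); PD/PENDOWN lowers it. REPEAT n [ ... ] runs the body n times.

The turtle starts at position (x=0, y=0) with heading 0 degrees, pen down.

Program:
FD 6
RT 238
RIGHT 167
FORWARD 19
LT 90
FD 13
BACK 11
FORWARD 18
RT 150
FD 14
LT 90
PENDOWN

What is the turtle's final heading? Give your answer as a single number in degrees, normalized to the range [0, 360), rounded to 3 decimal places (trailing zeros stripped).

Answer: 345

Derivation:
Executing turtle program step by step:
Start: pos=(0,0), heading=0, pen down
FD 6: (0,0) -> (6,0) [heading=0, draw]
RT 238: heading 0 -> 122
RT 167: heading 122 -> 315
FD 19: (6,0) -> (19.435,-13.435) [heading=315, draw]
LT 90: heading 315 -> 45
FD 13: (19.435,-13.435) -> (28.627,-4.243) [heading=45, draw]
BK 11: (28.627,-4.243) -> (20.849,-12.021) [heading=45, draw]
FD 18: (20.849,-12.021) -> (33.577,0.707) [heading=45, draw]
RT 150: heading 45 -> 255
FD 14: (33.577,0.707) -> (29.954,-12.816) [heading=255, draw]
LT 90: heading 255 -> 345
PD: pen down
Final: pos=(29.954,-12.816), heading=345, 6 segment(s) drawn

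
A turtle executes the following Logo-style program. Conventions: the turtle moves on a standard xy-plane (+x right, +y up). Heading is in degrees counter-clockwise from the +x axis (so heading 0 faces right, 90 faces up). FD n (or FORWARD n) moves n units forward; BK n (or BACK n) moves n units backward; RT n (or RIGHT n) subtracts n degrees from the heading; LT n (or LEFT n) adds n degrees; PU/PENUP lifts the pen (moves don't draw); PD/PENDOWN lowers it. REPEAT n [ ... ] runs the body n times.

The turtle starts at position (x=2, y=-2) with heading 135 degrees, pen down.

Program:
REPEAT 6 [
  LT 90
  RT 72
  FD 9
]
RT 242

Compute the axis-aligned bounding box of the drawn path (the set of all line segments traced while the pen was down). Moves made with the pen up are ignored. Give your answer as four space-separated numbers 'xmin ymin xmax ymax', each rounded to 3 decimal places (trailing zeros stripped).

Executing turtle program step by step:
Start: pos=(2,-2), heading=135, pen down
REPEAT 6 [
  -- iteration 1/6 --
  LT 90: heading 135 -> 225
  RT 72: heading 225 -> 153
  FD 9: (2,-2) -> (-6.019,2.086) [heading=153, draw]
  -- iteration 2/6 --
  LT 90: heading 153 -> 243
  RT 72: heading 243 -> 171
  FD 9: (-6.019,2.086) -> (-14.908,3.494) [heading=171, draw]
  -- iteration 3/6 --
  LT 90: heading 171 -> 261
  RT 72: heading 261 -> 189
  FD 9: (-14.908,3.494) -> (-23.797,2.086) [heading=189, draw]
  -- iteration 4/6 --
  LT 90: heading 189 -> 279
  RT 72: heading 279 -> 207
  FD 9: (-23.797,2.086) -> (-31.817,-2) [heading=207, draw]
  -- iteration 5/6 --
  LT 90: heading 207 -> 297
  RT 72: heading 297 -> 225
  FD 9: (-31.817,-2) -> (-38.18,-8.364) [heading=225, draw]
  -- iteration 6/6 --
  LT 90: heading 225 -> 315
  RT 72: heading 315 -> 243
  FD 9: (-38.18,-8.364) -> (-42.266,-16.383) [heading=243, draw]
]
RT 242: heading 243 -> 1
Final: pos=(-42.266,-16.383), heading=1, 6 segment(s) drawn

Segment endpoints: x in {-42.266, -38.18, -31.817, -23.797, -14.908, -6.019, 2}, y in {-16.383, -8.364, -2, -2, 2.086, 2.086, 3.494}
xmin=-42.266, ymin=-16.383, xmax=2, ymax=3.494

Answer: -42.266 -16.383 2 3.494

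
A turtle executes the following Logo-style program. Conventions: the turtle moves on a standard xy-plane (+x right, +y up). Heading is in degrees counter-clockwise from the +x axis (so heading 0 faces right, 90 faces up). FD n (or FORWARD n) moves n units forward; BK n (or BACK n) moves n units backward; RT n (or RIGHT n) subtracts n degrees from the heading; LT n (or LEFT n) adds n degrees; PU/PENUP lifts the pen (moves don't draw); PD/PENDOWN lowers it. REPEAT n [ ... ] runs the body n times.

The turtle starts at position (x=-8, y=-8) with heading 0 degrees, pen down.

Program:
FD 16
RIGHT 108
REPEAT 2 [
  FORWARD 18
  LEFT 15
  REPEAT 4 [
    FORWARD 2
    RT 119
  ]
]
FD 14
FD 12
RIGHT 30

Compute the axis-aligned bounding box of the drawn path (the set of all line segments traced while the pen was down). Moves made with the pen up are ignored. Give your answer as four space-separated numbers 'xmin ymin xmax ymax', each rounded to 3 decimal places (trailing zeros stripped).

Executing turtle program step by step:
Start: pos=(-8,-8), heading=0, pen down
FD 16: (-8,-8) -> (8,-8) [heading=0, draw]
RT 108: heading 0 -> 252
REPEAT 2 [
  -- iteration 1/2 --
  FD 18: (8,-8) -> (2.438,-25.119) [heading=252, draw]
  LT 15: heading 252 -> 267
  REPEAT 4 [
    -- iteration 1/4 --
    FD 2: (2.438,-25.119) -> (2.333,-27.116) [heading=267, draw]
    RT 119: heading 267 -> 148
    -- iteration 2/4 --
    FD 2: (2.333,-27.116) -> (0.637,-26.056) [heading=148, draw]
    RT 119: heading 148 -> 29
    -- iteration 3/4 --
    FD 2: (0.637,-26.056) -> (2.386,-25.087) [heading=29, draw]
    RT 119: heading 29 -> 270
    -- iteration 4/4 --
    FD 2: (2.386,-25.087) -> (2.386,-27.087) [heading=270, draw]
    RT 119: heading 270 -> 151
  ]
  -- iteration 2/2 --
  FD 18: (2.386,-27.087) -> (-13.357,-18.36) [heading=151, draw]
  LT 15: heading 151 -> 166
  REPEAT 4 [
    -- iteration 1/4 --
    FD 2: (-13.357,-18.36) -> (-15.298,-17.876) [heading=166, draw]
    RT 119: heading 166 -> 47
    -- iteration 2/4 --
    FD 2: (-15.298,-17.876) -> (-13.934,-16.414) [heading=47, draw]
    RT 119: heading 47 -> 288
    -- iteration 3/4 --
    FD 2: (-13.934,-16.414) -> (-13.316,-18.316) [heading=288, draw]
    RT 119: heading 288 -> 169
    -- iteration 4/4 --
    FD 2: (-13.316,-18.316) -> (-15.279,-17.934) [heading=169, draw]
    RT 119: heading 169 -> 50
  ]
]
FD 14: (-15.279,-17.934) -> (-6.28,-7.21) [heading=50, draw]
FD 12: (-6.28,-7.21) -> (1.434,1.983) [heading=50, draw]
RT 30: heading 50 -> 20
Final: pos=(1.434,1.983), heading=20, 13 segment(s) drawn

Segment endpoints: x in {-15.298, -15.279, -13.934, -13.357, -13.316, -8, -6.28, 0.637, 1.434, 2.333, 2.386, 2.386, 2.438, 8}, y in {-27.116, -27.087, -26.056, -25.119, -25.087, -18.36, -18.316, -17.934, -17.876, -16.414, -8, -7.21, 1.983}
xmin=-15.298, ymin=-27.116, xmax=8, ymax=1.983

Answer: -15.298 -27.116 8 1.983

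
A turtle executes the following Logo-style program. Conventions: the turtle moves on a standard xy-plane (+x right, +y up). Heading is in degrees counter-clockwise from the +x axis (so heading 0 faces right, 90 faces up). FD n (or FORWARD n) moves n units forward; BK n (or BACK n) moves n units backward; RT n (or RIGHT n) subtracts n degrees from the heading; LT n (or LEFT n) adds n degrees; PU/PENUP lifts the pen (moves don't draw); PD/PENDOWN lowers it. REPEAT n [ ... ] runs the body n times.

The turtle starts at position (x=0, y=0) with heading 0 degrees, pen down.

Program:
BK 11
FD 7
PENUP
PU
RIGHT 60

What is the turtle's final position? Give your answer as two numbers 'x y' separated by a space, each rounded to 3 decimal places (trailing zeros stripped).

Executing turtle program step by step:
Start: pos=(0,0), heading=0, pen down
BK 11: (0,0) -> (-11,0) [heading=0, draw]
FD 7: (-11,0) -> (-4,0) [heading=0, draw]
PU: pen up
PU: pen up
RT 60: heading 0 -> 300
Final: pos=(-4,0), heading=300, 2 segment(s) drawn

Answer: -4 0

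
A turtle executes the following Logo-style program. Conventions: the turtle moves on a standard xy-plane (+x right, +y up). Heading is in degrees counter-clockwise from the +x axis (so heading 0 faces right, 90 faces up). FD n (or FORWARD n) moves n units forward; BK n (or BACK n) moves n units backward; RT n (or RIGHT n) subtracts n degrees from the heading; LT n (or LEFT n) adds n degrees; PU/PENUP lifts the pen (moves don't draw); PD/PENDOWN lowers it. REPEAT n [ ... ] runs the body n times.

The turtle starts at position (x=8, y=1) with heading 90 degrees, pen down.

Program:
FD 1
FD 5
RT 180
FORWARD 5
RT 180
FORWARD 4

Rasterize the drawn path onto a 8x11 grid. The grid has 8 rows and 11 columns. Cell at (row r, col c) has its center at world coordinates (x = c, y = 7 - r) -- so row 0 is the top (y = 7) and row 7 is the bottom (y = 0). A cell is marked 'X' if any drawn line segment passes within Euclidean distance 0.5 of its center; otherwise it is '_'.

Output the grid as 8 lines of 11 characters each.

Answer: ________X__
________X__
________X__
________X__
________X__
________X__
________X__
___________

Derivation:
Segment 0: (8,1) -> (8,2)
Segment 1: (8,2) -> (8,7)
Segment 2: (8,7) -> (8,2)
Segment 3: (8,2) -> (8,6)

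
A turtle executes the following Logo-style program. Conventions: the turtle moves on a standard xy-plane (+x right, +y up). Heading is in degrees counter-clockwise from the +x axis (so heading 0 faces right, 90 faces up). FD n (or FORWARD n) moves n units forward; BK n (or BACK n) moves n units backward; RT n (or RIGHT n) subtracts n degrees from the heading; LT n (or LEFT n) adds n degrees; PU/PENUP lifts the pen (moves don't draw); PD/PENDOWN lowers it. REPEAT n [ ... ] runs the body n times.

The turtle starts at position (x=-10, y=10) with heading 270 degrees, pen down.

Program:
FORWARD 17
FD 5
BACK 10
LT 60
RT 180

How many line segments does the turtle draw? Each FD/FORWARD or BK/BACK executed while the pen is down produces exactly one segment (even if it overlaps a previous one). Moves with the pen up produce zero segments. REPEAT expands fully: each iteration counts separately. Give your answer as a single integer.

Executing turtle program step by step:
Start: pos=(-10,10), heading=270, pen down
FD 17: (-10,10) -> (-10,-7) [heading=270, draw]
FD 5: (-10,-7) -> (-10,-12) [heading=270, draw]
BK 10: (-10,-12) -> (-10,-2) [heading=270, draw]
LT 60: heading 270 -> 330
RT 180: heading 330 -> 150
Final: pos=(-10,-2), heading=150, 3 segment(s) drawn
Segments drawn: 3

Answer: 3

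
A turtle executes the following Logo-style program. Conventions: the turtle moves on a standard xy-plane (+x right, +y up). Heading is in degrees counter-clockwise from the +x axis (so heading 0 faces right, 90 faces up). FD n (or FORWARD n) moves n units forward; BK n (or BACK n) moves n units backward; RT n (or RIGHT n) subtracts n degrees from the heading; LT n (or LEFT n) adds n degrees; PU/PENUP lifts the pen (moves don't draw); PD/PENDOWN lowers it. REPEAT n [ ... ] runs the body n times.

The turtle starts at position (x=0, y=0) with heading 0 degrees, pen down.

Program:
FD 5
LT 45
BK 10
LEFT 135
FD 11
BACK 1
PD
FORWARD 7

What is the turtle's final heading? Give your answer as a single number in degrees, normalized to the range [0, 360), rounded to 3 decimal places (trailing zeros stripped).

Answer: 180

Derivation:
Executing turtle program step by step:
Start: pos=(0,0), heading=0, pen down
FD 5: (0,0) -> (5,0) [heading=0, draw]
LT 45: heading 0 -> 45
BK 10: (5,0) -> (-2.071,-7.071) [heading=45, draw]
LT 135: heading 45 -> 180
FD 11: (-2.071,-7.071) -> (-13.071,-7.071) [heading=180, draw]
BK 1: (-13.071,-7.071) -> (-12.071,-7.071) [heading=180, draw]
PD: pen down
FD 7: (-12.071,-7.071) -> (-19.071,-7.071) [heading=180, draw]
Final: pos=(-19.071,-7.071), heading=180, 5 segment(s) drawn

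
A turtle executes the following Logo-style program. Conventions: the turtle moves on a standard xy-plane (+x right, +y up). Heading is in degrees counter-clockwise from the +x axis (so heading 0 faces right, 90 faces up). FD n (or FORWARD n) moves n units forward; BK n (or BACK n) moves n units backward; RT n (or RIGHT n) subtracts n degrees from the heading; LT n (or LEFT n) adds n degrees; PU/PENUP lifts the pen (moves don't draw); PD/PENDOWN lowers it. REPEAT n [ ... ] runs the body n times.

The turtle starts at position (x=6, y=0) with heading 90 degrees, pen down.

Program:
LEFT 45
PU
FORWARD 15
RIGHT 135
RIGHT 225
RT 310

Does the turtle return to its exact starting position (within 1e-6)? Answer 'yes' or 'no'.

Executing turtle program step by step:
Start: pos=(6,0), heading=90, pen down
LT 45: heading 90 -> 135
PU: pen up
FD 15: (6,0) -> (-4.607,10.607) [heading=135, move]
RT 135: heading 135 -> 0
RT 225: heading 0 -> 135
RT 310: heading 135 -> 185
Final: pos=(-4.607,10.607), heading=185, 0 segment(s) drawn

Start position: (6, 0)
Final position: (-4.607, 10.607)
Distance = 15; >= 1e-6 -> NOT closed

Answer: no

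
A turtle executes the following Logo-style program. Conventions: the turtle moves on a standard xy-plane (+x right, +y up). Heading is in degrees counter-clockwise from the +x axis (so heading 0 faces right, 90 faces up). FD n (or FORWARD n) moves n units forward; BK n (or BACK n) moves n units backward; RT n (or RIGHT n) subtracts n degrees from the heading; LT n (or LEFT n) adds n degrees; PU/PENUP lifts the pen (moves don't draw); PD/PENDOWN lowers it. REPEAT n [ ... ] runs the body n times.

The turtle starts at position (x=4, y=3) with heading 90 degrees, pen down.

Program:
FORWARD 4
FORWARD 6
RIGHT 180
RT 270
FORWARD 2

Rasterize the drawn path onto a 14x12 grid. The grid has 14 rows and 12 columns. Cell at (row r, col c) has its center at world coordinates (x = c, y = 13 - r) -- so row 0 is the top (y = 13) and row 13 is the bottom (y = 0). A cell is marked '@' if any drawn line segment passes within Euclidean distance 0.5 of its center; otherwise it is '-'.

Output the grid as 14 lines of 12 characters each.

Segment 0: (4,3) -> (4,7)
Segment 1: (4,7) -> (4,13)
Segment 2: (4,13) -> (6,13)

Answer: ----@@@-----
----@-------
----@-------
----@-------
----@-------
----@-------
----@-------
----@-------
----@-------
----@-------
----@-------
------------
------------
------------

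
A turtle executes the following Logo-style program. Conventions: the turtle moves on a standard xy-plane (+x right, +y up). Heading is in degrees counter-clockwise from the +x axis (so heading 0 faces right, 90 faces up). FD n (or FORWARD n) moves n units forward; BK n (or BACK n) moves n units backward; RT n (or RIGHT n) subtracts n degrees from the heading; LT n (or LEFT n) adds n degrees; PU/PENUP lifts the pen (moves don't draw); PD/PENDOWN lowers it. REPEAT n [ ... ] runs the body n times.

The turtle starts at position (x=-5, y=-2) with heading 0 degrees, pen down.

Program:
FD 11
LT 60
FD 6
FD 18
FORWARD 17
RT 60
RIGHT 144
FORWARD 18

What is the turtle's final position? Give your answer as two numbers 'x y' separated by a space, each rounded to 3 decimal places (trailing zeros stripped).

Answer: 11.938 22.927

Derivation:
Executing turtle program step by step:
Start: pos=(-5,-2), heading=0, pen down
FD 11: (-5,-2) -> (6,-2) [heading=0, draw]
LT 60: heading 0 -> 60
FD 6: (6,-2) -> (9,3.196) [heading=60, draw]
FD 18: (9,3.196) -> (18,18.785) [heading=60, draw]
FD 17: (18,18.785) -> (26.5,33.507) [heading=60, draw]
RT 60: heading 60 -> 0
RT 144: heading 0 -> 216
FD 18: (26.5,33.507) -> (11.938,22.927) [heading=216, draw]
Final: pos=(11.938,22.927), heading=216, 5 segment(s) drawn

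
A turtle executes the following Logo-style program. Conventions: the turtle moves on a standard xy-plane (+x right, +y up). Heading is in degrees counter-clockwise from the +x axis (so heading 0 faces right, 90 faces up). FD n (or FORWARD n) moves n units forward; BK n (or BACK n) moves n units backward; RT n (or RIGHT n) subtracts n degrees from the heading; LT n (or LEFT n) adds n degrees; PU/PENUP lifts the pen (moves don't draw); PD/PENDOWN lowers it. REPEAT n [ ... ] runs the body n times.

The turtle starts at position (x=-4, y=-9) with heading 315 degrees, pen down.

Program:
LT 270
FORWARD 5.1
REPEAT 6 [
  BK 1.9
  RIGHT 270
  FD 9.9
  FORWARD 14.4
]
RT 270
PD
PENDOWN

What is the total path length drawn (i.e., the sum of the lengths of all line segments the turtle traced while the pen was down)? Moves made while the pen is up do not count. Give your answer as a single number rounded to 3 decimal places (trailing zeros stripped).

Answer: 162.3

Derivation:
Executing turtle program step by step:
Start: pos=(-4,-9), heading=315, pen down
LT 270: heading 315 -> 225
FD 5.1: (-4,-9) -> (-7.606,-12.606) [heading=225, draw]
REPEAT 6 [
  -- iteration 1/6 --
  BK 1.9: (-7.606,-12.606) -> (-6.263,-11.263) [heading=225, draw]
  RT 270: heading 225 -> 315
  FD 9.9: (-6.263,-11.263) -> (0.738,-18.263) [heading=315, draw]
  FD 14.4: (0.738,-18.263) -> (10.92,-28.445) [heading=315, draw]
  -- iteration 2/6 --
  BK 1.9: (10.92,-28.445) -> (9.576,-27.102) [heading=315, draw]
  RT 270: heading 315 -> 45
  FD 9.9: (9.576,-27.102) -> (16.577,-20.102) [heading=45, draw]
  FD 14.4: (16.577,-20.102) -> (26.759,-9.919) [heading=45, draw]
  -- iteration 3/6 --
  BK 1.9: (26.759,-9.919) -> (25.416,-11.263) [heading=45, draw]
  RT 270: heading 45 -> 135
  FD 9.9: (25.416,-11.263) -> (18.415,-4.262) [heading=135, draw]
  FD 14.4: (18.415,-4.262) -> (8.233,5.92) [heading=135, draw]
  -- iteration 4/6 --
  BK 1.9: (8.233,5.92) -> (9.576,4.576) [heading=135, draw]
  RT 270: heading 135 -> 225
  FD 9.9: (9.576,4.576) -> (2.576,-2.424) [heading=225, draw]
  FD 14.4: (2.576,-2.424) -> (-7.606,-12.606) [heading=225, draw]
  -- iteration 5/6 --
  BK 1.9: (-7.606,-12.606) -> (-6.263,-11.263) [heading=225, draw]
  RT 270: heading 225 -> 315
  FD 9.9: (-6.263,-11.263) -> (0.738,-18.263) [heading=315, draw]
  FD 14.4: (0.738,-18.263) -> (10.92,-28.445) [heading=315, draw]
  -- iteration 6/6 --
  BK 1.9: (10.92,-28.445) -> (9.576,-27.102) [heading=315, draw]
  RT 270: heading 315 -> 45
  FD 9.9: (9.576,-27.102) -> (16.577,-20.102) [heading=45, draw]
  FD 14.4: (16.577,-20.102) -> (26.759,-9.919) [heading=45, draw]
]
RT 270: heading 45 -> 135
PD: pen down
PD: pen down
Final: pos=(26.759,-9.919), heading=135, 19 segment(s) drawn

Segment lengths:
  seg 1: (-4,-9) -> (-7.606,-12.606), length = 5.1
  seg 2: (-7.606,-12.606) -> (-6.263,-11.263), length = 1.9
  seg 3: (-6.263,-11.263) -> (0.738,-18.263), length = 9.9
  seg 4: (0.738,-18.263) -> (10.92,-28.445), length = 14.4
  seg 5: (10.92,-28.445) -> (9.576,-27.102), length = 1.9
  seg 6: (9.576,-27.102) -> (16.577,-20.102), length = 9.9
  seg 7: (16.577,-20.102) -> (26.759,-9.919), length = 14.4
  seg 8: (26.759,-9.919) -> (25.416,-11.263), length = 1.9
  seg 9: (25.416,-11.263) -> (18.415,-4.262), length = 9.9
  seg 10: (18.415,-4.262) -> (8.233,5.92), length = 14.4
  seg 11: (8.233,5.92) -> (9.576,4.576), length = 1.9
  seg 12: (9.576,4.576) -> (2.576,-2.424), length = 9.9
  seg 13: (2.576,-2.424) -> (-7.606,-12.606), length = 14.4
  seg 14: (-7.606,-12.606) -> (-6.263,-11.263), length = 1.9
  seg 15: (-6.263,-11.263) -> (0.738,-18.263), length = 9.9
  seg 16: (0.738,-18.263) -> (10.92,-28.445), length = 14.4
  seg 17: (10.92,-28.445) -> (9.576,-27.102), length = 1.9
  seg 18: (9.576,-27.102) -> (16.577,-20.102), length = 9.9
  seg 19: (16.577,-20.102) -> (26.759,-9.919), length = 14.4
Total = 162.3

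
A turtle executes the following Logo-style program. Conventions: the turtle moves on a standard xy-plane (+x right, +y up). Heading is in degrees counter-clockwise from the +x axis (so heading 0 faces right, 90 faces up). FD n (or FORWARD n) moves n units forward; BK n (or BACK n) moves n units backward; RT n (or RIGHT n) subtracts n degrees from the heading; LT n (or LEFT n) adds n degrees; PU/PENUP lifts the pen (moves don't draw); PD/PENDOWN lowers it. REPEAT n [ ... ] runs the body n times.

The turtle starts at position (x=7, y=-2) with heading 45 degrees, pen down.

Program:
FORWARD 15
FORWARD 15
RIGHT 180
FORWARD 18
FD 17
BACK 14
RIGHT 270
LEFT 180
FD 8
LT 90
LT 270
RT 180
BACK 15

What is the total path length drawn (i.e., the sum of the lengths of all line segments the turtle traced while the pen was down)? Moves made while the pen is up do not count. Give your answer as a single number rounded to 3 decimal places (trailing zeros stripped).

Executing turtle program step by step:
Start: pos=(7,-2), heading=45, pen down
FD 15: (7,-2) -> (17.607,8.607) [heading=45, draw]
FD 15: (17.607,8.607) -> (28.213,19.213) [heading=45, draw]
RT 180: heading 45 -> 225
FD 18: (28.213,19.213) -> (15.485,6.485) [heading=225, draw]
FD 17: (15.485,6.485) -> (3.464,-5.536) [heading=225, draw]
BK 14: (3.464,-5.536) -> (13.364,4.364) [heading=225, draw]
RT 270: heading 225 -> 315
LT 180: heading 315 -> 135
FD 8: (13.364,4.364) -> (7.707,10.021) [heading=135, draw]
LT 90: heading 135 -> 225
LT 270: heading 225 -> 135
RT 180: heading 135 -> 315
BK 15: (7.707,10.021) -> (-2.899,20.627) [heading=315, draw]
Final: pos=(-2.899,20.627), heading=315, 7 segment(s) drawn

Segment lengths:
  seg 1: (7,-2) -> (17.607,8.607), length = 15
  seg 2: (17.607,8.607) -> (28.213,19.213), length = 15
  seg 3: (28.213,19.213) -> (15.485,6.485), length = 18
  seg 4: (15.485,6.485) -> (3.464,-5.536), length = 17
  seg 5: (3.464,-5.536) -> (13.364,4.364), length = 14
  seg 6: (13.364,4.364) -> (7.707,10.021), length = 8
  seg 7: (7.707,10.021) -> (-2.899,20.627), length = 15
Total = 102

Answer: 102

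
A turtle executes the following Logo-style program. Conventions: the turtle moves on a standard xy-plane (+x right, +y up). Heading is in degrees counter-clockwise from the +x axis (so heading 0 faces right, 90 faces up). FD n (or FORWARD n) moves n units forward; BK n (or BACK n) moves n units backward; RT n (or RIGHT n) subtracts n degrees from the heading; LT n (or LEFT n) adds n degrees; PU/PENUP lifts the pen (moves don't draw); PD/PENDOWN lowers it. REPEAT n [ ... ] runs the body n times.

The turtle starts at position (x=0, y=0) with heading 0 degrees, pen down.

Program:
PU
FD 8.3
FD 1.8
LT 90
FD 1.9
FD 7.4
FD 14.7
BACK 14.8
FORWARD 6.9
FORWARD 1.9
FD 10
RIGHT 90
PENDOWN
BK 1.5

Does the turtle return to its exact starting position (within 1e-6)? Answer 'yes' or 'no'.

Answer: no

Derivation:
Executing turtle program step by step:
Start: pos=(0,0), heading=0, pen down
PU: pen up
FD 8.3: (0,0) -> (8.3,0) [heading=0, move]
FD 1.8: (8.3,0) -> (10.1,0) [heading=0, move]
LT 90: heading 0 -> 90
FD 1.9: (10.1,0) -> (10.1,1.9) [heading=90, move]
FD 7.4: (10.1,1.9) -> (10.1,9.3) [heading=90, move]
FD 14.7: (10.1,9.3) -> (10.1,24) [heading=90, move]
BK 14.8: (10.1,24) -> (10.1,9.2) [heading=90, move]
FD 6.9: (10.1,9.2) -> (10.1,16.1) [heading=90, move]
FD 1.9: (10.1,16.1) -> (10.1,18) [heading=90, move]
FD 10: (10.1,18) -> (10.1,28) [heading=90, move]
RT 90: heading 90 -> 0
PD: pen down
BK 1.5: (10.1,28) -> (8.6,28) [heading=0, draw]
Final: pos=(8.6,28), heading=0, 1 segment(s) drawn

Start position: (0, 0)
Final position: (8.6, 28)
Distance = 29.291; >= 1e-6 -> NOT closed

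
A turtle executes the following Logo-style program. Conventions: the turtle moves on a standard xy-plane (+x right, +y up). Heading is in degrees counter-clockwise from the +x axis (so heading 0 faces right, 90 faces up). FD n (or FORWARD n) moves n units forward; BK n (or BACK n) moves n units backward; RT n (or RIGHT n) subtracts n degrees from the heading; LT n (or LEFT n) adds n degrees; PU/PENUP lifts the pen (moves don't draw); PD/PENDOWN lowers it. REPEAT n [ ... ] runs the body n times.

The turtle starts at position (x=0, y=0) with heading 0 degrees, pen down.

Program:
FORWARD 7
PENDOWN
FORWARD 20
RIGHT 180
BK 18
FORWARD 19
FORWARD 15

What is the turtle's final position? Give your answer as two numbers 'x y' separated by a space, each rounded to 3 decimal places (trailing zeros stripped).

Answer: 11 0

Derivation:
Executing turtle program step by step:
Start: pos=(0,0), heading=0, pen down
FD 7: (0,0) -> (7,0) [heading=0, draw]
PD: pen down
FD 20: (7,0) -> (27,0) [heading=0, draw]
RT 180: heading 0 -> 180
BK 18: (27,0) -> (45,0) [heading=180, draw]
FD 19: (45,0) -> (26,0) [heading=180, draw]
FD 15: (26,0) -> (11,0) [heading=180, draw]
Final: pos=(11,0), heading=180, 5 segment(s) drawn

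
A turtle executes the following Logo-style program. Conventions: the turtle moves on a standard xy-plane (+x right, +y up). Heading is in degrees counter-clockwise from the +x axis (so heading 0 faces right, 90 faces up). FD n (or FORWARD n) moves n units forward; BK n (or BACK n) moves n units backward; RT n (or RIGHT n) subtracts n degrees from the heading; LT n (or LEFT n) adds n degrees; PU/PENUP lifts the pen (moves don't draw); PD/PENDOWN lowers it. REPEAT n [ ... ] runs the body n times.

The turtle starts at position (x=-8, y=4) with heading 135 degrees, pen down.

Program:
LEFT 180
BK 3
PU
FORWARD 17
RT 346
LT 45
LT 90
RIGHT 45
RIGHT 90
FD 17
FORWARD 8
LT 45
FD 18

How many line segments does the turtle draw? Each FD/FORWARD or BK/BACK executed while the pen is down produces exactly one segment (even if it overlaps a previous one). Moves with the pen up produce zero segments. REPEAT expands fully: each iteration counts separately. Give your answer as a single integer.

Answer: 1

Derivation:
Executing turtle program step by step:
Start: pos=(-8,4), heading=135, pen down
LT 180: heading 135 -> 315
BK 3: (-8,4) -> (-10.121,6.121) [heading=315, draw]
PU: pen up
FD 17: (-10.121,6.121) -> (1.899,-5.899) [heading=315, move]
RT 346: heading 315 -> 329
LT 45: heading 329 -> 14
LT 90: heading 14 -> 104
RT 45: heading 104 -> 59
RT 90: heading 59 -> 329
FD 17: (1.899,-5.899) -> (16.471,-14.655) [heading=329, move]
FD 8: (16.471,-14.655) -> (23.329,-18.775) [heading=329, move]
LT 45: heading 329 -> 14
FD 18: (23.329,-18.775) -> (40.794,-14.421) [heading=14, move]
Final: pos=(40.794,-14.421), heading=14, 1 segment(s) drawn
Segments drawn: 1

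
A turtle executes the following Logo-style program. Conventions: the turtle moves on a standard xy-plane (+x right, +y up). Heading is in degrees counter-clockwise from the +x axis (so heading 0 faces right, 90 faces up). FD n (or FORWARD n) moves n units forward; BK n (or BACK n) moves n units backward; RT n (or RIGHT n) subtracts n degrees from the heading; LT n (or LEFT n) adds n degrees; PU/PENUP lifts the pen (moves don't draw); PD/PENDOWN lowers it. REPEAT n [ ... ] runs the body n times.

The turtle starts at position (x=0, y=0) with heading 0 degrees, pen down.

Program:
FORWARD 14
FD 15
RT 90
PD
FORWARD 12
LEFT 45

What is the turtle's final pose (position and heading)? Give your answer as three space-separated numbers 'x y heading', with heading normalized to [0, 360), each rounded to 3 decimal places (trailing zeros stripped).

Executing turtle program step by step:
Start: pos=(0,0), heading=0, pen down
FD 14: (0,0) -> (14,0) [heading=0, draw]
FD 15: (14,0) -> (29,0) [heading=0, draw]
RT 90: heading 0 -> 270
PD: pen down
FD 12: (29,0) -> (29,-12) [heading=270, draw]
LT 45: heading 270 -> 315
Final: pos=(29,-12), heading=315, 3 segment(s) drawn

Answer: 29 -12 315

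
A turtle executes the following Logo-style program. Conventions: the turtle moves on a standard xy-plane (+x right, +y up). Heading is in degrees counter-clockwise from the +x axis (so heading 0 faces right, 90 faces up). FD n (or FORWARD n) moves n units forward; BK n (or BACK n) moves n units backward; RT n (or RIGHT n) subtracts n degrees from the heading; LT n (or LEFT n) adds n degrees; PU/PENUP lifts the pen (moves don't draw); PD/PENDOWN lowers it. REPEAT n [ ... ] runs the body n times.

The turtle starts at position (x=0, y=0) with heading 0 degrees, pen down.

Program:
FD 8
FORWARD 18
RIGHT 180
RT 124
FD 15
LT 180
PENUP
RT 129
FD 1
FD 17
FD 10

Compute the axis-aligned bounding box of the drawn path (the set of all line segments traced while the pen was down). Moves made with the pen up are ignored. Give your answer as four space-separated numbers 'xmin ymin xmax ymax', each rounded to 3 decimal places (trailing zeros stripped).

Answer: 0 0 34.388 12.436

Derivation:
Executing turtle program step by step:
Start: pos=(0,0), heading=0, pen down
FD 8: (0,0) -> (8,0) [heading=0, draw]
FD 18: (8,0) -> (26,0) [heading=0, draw]
RT 180: heading 0 -> 180
RT 124: heading 180 -> 56
FD 15: (26,0) -> (34.388,12.436) [heading=56, draw]
LT 180: heading 56 -> 236
PU: pen up
RT 129: heading 236 -> 107
FD 1: (34.388,12.436) -> (34.096,13.392) [heading=107, move]
FD 17: (34.096,13.392) -> (29.125,29.649) [heading=107, move]
FD 10: (29.125,29.649) -> (26.201,39.212) [heading=107, move]
Final: pos=(26.201,39.212), heading=107, 3 segment(s) drawn

Segment endpoints: x in {0, 8, 26, 34.388}, y in {0, 12.436}
xmin=0, ymin=0, xmax=34.388, ymax=12.436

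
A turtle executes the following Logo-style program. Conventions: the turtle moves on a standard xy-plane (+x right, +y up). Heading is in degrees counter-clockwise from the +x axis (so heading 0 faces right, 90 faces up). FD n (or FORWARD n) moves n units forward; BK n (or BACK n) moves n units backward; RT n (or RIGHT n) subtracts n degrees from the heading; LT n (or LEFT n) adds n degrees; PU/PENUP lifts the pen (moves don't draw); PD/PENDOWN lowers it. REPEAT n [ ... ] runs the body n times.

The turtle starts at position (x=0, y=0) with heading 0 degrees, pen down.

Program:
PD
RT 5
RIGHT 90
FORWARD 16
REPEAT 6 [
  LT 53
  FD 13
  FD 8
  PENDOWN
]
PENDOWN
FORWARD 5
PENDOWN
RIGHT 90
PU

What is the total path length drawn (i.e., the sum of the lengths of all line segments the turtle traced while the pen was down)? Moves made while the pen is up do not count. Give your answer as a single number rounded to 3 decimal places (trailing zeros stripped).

Executing turtle program step by step:
Start: pos=(0,0), heading=0, pen down
PD: pen down
RT 5: heading 0 -> 355
RT 90: heading 355 -> 265
FD 16: (0,0) -> (-1.394,-15.939) [heading=265, draw]
REPEAT 6 [
  -- iteration 1/6 --
  LT 53: heading 265 -> 318
  FD 13: (-1.394,-15.939) -> (8.266,-24.638) [heading=318, draw]
  FD 8: (8.266,-24.638) -> (14.212,-29.991) [heading=318, draw]
  PD: pen down
  -- iteration 2/6 --
  LT 53: heading 318 -> 11
  FD 13: (14.212,-29.991) -> (26.973,-27.51) [heading=11, draw]
  FD 8: (26.973,-27.51) -> (34.826,-25.984) [heading=11, draw]
  PD: pen down
  -- iteration 3/6 --
  LT 53: heading 11 -> 64
  FD 13: (34.826,-25.984) -> (40.525,-14.3) [heading=64, draw]
  FD 8: (40.525,-14.3) -> (44.032,-7.109) [heading=64, draw]
  PD: pen down
  -- iteration 4/6 --
  LT 53: heading 64 -> 117
  FD 13: (44.032,-7.109) -> (38.13,4.474) [heading=117, draw]
  FD 8: (38.13,4.474) -> (34.498,11.602) [heading=117, draw]
  PD: pen down
  -- iteration 5/6 --
  LT 53: heading 117 -> 170
  FD 13: (34.498,11.602) -> (21.695,13.859) [heading=170, draw]
  FD 8: (21.695,13.859) -> (13.817,15.249) [heading=170, draw]
  PD: pen down
  -- iteration 6/6 --
  LT 53: heading 170 -> 223
  FD 13: (13.817,15.249) -> (4.309,6.383) [heading=223, draw]
  FD 8: (4.309,6.383) -> (-1.542,0.927) [heading=223, draw]
  PD: pen down
]
PD: pen down
FD 5: (-1.542,0.927) -> (-5.198,-2.483) [heading=223, draw]
PD: pen down
RT 90: heading 223 -> 133
PU: pen up
Final: pos=(-5.198,-2.483), heading=133, 14 segment(s) drawn

Segment lengths:
  seg 1: (0,0) -> (-1.394,-15.939), length = 16
  seg 2: (-1.394,-15.939) -> (8.266,-24.638), length = 13
  seg 3: (8.266,-24.638) -> (14.212,-29.991), length = 8
  seg 4: (14.212,-29.991) -> (26.973,-27.51), length = 13
  seg 5: (26.973,-27.51) -> (34.826,-25.984), length = 8
  seg 6: (34.826,-25.984) -> (40.525,-14.3), length = 13
  seg 7: (40.525,-14.3) -> (44.032,-7.109), length = 8
  seg 8: (44.032,-7.109) -> (38.13,4.474), length = 13
  seg 9: (38.13,4.474) -> (34.498,11.602), length = 8
  seg 10: (34.498,11.602) -> (21.695,13.859), length = 13
  seg 11: (21.695,13.859) -> (13.817,15.249), length = 8
  seg 12: (13.817,15.249) -> (4.309,6.383), length = 13
  seg 13: (4.309,6.383) -> (-1.542,0.927), length = 8
  seg 14: (-1.542,0.927) -> (-5.198,-2.483), length = 5
Total = 147

Answer: 147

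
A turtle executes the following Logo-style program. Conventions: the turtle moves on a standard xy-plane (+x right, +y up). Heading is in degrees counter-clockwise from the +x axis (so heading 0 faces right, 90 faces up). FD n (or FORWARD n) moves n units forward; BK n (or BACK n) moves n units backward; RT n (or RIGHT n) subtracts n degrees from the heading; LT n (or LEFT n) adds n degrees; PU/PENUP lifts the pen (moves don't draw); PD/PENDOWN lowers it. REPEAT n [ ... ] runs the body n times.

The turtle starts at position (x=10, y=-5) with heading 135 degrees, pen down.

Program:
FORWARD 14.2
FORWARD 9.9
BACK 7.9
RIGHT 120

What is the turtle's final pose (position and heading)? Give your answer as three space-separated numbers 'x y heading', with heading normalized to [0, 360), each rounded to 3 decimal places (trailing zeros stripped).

Answer: -1.455 6.455 15

Derivation:
Executing turtle program step by step:
Start: pos=(10,-5), heading=135, pen down
FD 14.2: (10,-5) -> (-0.041,5.041) [heading=135, draw]
FD 9.9: (-0.041,5.041) -> (-7.041,12.041) [heading=135, draw]
BK 7.9: (-7.041,12.041) -> (-1.455,6.455) [heading=135, draw]
RT 120: heading 135 -> 15
Final: pos=(-1.455,6.455), heading=15, 3 segment(s) drawn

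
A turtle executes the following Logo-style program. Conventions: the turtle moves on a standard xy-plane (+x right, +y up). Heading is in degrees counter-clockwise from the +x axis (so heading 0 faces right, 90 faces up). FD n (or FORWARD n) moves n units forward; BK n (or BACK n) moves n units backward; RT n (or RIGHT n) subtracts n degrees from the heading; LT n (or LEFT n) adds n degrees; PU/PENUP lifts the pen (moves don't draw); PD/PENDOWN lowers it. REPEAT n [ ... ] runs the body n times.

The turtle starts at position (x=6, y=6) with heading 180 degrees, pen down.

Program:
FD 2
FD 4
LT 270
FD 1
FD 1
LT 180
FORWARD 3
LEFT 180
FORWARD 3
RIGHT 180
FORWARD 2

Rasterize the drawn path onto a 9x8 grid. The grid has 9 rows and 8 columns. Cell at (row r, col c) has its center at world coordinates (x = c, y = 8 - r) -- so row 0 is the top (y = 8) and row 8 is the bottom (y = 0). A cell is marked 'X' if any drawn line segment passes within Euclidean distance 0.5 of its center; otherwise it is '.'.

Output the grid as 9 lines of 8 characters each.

Answer: X.......
X.......
XXXXXXX.
X.......
........
........
........
........
........

Derivation:
Segment 0: (6,6) -> (4,6)
Segment 1: (4,6) -> (0,6)
Segment 2: (0,6) -> (0,7)
Segment 3: (0,7) -> (0,8)
Segment 4: (0,8) -> (-0,5)
Segment 5: (-0,5) -> (0,8)
Segment 6: (0,8) -> (0,6)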